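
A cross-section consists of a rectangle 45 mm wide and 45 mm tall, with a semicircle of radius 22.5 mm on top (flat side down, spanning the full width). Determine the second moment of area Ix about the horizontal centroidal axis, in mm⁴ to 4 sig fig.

Break the section into simple shapes (no overlaps), measuring from the bottom-left corner of the bounding box.
Rectangular body: 45 × 45, A = 2 025 mm², y = 22.5 mm, Ī = 341 719 mm⁴.
Semicircular cap: semicircle r = 22.5, A = 795.216 mm², y = 54.5493 mm, Ī = 28129.5 mm⁴.
Centroid: ȳ = ΣA·y / ΣA = 31.5369 mm.
Transfer each piece to the horizontal centroidal axis using Ī + A·d² with d = y − 31.5369:
  rectangular body: d = -9.03693 mm → contributes +507 093 mm⁴
  semicircular cap: d = 23.0124 mm → contributes +449 251 mm⁴
Total I = 956 344 mm⁴.

Ix ≈ 9.563 × 10⁵ mm⁴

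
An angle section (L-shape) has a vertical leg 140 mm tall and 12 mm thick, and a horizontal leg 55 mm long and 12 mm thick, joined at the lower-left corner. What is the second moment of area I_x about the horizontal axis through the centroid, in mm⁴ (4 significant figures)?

I_x ≈ 4.367 × 10⁶ mm⁴

Split into non-overlapping primitives; take the origin at the lower-left of the bounding box.
Vertical leg: 12 × 140, A = 1 680 mm², y = 70 mm, Ī = 2 744 000 mm⁴.
Horizontal leg (remainder): 43 × 12, A = 516 mm², y = 6 mm, Ī = 6 192 mm⁴.
Centroid: ȳ = ΣA·y / ΣA = 54.9617 mm.
Transfer each piece to the horizontal axis through the centroid using Ī + A·d² with d = y − 54.9617:
  vertical leg: d = 15.0383 mm → contributes +3 123 930 mm⁴
  horizontal leg (remainder): d = -48.9617 mm → contributes +1 243 174 mm⁴
Total I = 4 367 105 mm⁴.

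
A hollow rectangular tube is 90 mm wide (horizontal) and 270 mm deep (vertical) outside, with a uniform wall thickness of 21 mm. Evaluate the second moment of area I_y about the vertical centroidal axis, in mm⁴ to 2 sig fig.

Decompose the section into non-overlapping parts with the origin at the bottom-left of its bounding rectangle.
Outer rectangle: 90 × 270, A = 24 300 mm², x = 45 mm, Ī = 16 402 500 mm⁴.
Inner void (subtracted): 48 × 228, A = 10 944 mm², x = 45 mm, Ī = 2 101 248 mm⁴.
By symmetry the centroid is at mid-width, x̄ = 45 mm.
All pieces are centred on the vertical centroidal axis, so I = ΣĪ (holes subtracted) = 14 301 252 mm⁴.

I_y ≈ 1.4 × 10⁷ mm⁴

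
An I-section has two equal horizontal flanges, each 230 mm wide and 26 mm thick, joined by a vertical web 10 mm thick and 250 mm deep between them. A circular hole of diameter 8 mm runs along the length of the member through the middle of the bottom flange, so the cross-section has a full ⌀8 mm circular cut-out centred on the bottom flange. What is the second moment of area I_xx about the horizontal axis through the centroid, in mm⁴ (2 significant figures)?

Treat the section as a set of non-overlapping primitives; coordinates are from the bounding-box lower-left.
Bottom flange: 230 × 26, A = 5 980 mm², y = 13 mm, Ī = 336 873 mm⁴.
Web: 10 × 250, A = 2 500 mm², y = 151 mm, Ī = 13 020 833 mm⁴.
Top flange: 230 × 26, A = 5 980 mm², y = 289 mm, Ī = 336 873 mm⁴.
Hole (subtracted): ⌀8, A = 50.27 mm², y = 13 mm, Ī = 201.1 mm⁴.
Centroid: ȳ = ΣA·y / ΣA = 151.5 mm.
Transfer each piece to the horizontal axis through the centroid using Ī + A·d² with d = y − 151.5:
  bottom flange: d = -138.5 mm → contributes +115 015 896 mm⁴
  web: d = -0.4814 mm → contributes +13 021 413 mm⁴
  top flange: d = 137.5 mm → contributes +113 426 862 mm⁴
  hole: d = -138.5 mm → contributes −964 147 mm⁴
Total I = 240 500 024 mm⁴.

I_xx ≈ 2.4 × 10⁸ mm⁴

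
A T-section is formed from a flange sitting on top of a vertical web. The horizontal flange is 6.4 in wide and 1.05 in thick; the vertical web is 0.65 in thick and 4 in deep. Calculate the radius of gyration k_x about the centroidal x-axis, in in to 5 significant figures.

Treat the section as a set of non-overlapping primitives; coordinates are from the bounding-box lower-left.
Flange: 6.4 × 1.05, A = 6.72 in², y = 4.525 in, Ī = 0.6174 in⁴.
Web: 0.65 × 4, A = 2.6 in², y = 2 in, Ī = 3.466667 in⁴.
Centroid: ȳ = ΣA·y / ΣA = 3.820601 in.
Transfer each piece to the centroidal x-axis using Ī + A·d² with d = y − 3.820601:
  flange: d = 0.7043991 in → contributes +3.951717 in⁴
  web: d = -1.820601 in → contributes +12.08459 in⁴
Total I = 16.03631 in⁴.
Radius of gyration: k = √(I/A) = √(16.03631 / 9.32) = 1.311729 in.

k_x ≈ 1.3117 in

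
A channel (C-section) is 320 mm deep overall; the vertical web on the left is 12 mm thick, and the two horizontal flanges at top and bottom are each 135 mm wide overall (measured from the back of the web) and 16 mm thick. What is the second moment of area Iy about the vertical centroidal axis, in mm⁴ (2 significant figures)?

Iy ≈ 1.4 × 10⁷ mm⁴

Decompose the section into non-overlapping parts with the origin at the bottom-left of its bounding rectangle.
Web: 12 × 320, A = 3 840 mm², x = 6 mm, Ī = 46 080 mm⁴.
Top flange (beyond web): 123 × 16, A = 1 968 mm², x = 73.5 mm, Ī = 2 481 156 mm⁴.
Bottom flange (beyond web): 123 × 16, A = 1 968 mm², x = 73.5 mm, Ī = 2 481 156 mm⁴.
Centroid: x̄ = ΣA·x / ΣA = 40.17 mm.
Transfer each piece to the vertical centroidal axis using Ī + A·d² with d = x − 40.17:
  web: d = -34.17 mm → contributes +4 528 747 mm⁴
  top flange (beyond web): d = 33.33 mm → contributes +4 667 823 mm⁴
  bottom flange (beyond web): d = 33.33 mm → contributes +4 667 823 mm⁴
Total I = 13 864 392 mm⁴.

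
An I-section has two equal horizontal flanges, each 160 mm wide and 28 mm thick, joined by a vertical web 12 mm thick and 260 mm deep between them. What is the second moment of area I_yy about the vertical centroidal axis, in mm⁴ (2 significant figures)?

Treat the section as a set of non-overlapping primitives; coordinates are from the bounding-box lower-left.
Bottom flange: 160 × 28, A = 4 480 mm², x = 80 mm, Ī = 9 557 333 mm⁴.
Web: 12 × 260, A = 3 120 mm², x = 80 mm, Ī = 37 440 mm⁴.
Top flange: 160 × 28, A = 4 480 mm², x = 80 mm, Ī = 9 557 333 mm⁴.
By symmetry the centroid is at mid-width, x̄ = 80 mm.
All pieces are centred on the vertical centroidal axis, so I = ΣĪ = 19 152 107 mm⁴.

I_yy ≈ 1.9 × 10⁷ mm⁴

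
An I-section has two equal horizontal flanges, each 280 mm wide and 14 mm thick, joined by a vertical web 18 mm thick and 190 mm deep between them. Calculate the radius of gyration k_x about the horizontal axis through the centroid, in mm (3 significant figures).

k_x ≈ 90.4 mm

Decompose the section into non-overlapping parts with the origin at the bottom-left of its bounding rectangle.
Bottom flange: 280 × 14, A = 3 920 mm², y = 7 mm, Ī = 64 027 mm⁴.
Web: 18 × 190, A = 3 420 mm², y = 109 mm, Ī = 10 288 500 mm⁴.
Top flange: 280 × 14, A = 3 920 mm², y = 211 mm, Ī = 64 027 mm⁴.
By symmetry the centroid is at mid-height, ȳ = 109 mm.
Transfer each piece to the horizontal axis through the centroid using Ī + A·d² with d = y − 109:
  bottom flange: d = -102 mm → contributes +40 847 707 mm⁴
  web: d = 0 mm → contributes +10 288 500 mm⁴
  top flange: d = 102 mm → contributes +40 847 707 mm⁴
Total I = 91 983 913 mm⁴.
Radius of gyration: k = √(I/A) = √(91 983 913 / 11 260) = 90.383 mm.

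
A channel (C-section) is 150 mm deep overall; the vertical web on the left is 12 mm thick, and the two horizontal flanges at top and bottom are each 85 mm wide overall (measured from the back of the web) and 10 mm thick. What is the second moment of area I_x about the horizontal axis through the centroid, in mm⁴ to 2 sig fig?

Decompose the section into non-overlapping parts with the origin at the bottom-left of its bounding rectangle.
Web: 12 × 150, A = 1 800 mm², y = 75 mm, Ī = 3 375 000 mm⁴.
Top flange (beyond web): 73 × 10, A = 730 mm², y = 145 mm, Ī = 6 083 mm⁴.
Bottom flange (beyond web): 73 × 10, A = 730 mm², y = 5 mm, Ī = 6 083 mm⁴.
By symmetry the centroid is at mid-height, ȳ = 75 mm.
Transfer each piece to the horizontal axis through the centroid using Ī + A·d² with d = y − 75:
  web: d = 0 mm → contributes +3 375 000 mm⁴
  top flange (beyond web): d = 70 mm → contributes +3 583 083 mm⁴
  bottom flange (beyond web): d = -70 mm → contributes +3 583 083 mm⁴
Total I = 10 541 167 mm⁴.

I_x ≈ 1.1 × 10⁷ mm⁴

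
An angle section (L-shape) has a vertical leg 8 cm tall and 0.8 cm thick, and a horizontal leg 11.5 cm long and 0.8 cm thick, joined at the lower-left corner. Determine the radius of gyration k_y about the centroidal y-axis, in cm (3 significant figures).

Split into non-overlapping primitives; take the origin at the lower-left of the bounding box.
Vertical leg: 0.8 × 8, A = 6.4 cm², x = 0.4 cm, Ī = 0.34133 cm⁴.
Horizontal leg (remainder): 10.7 × 0.8, A = 8.56 cm², x = 6.15 cm, Ī = 81.67 cm⁴.
Centroid: x̄ = ΣA·x / ΣA = 3.6901 cm.
Transfer each piece to the centroidal y-axis using Ī + A·d² with d = x − 3.6901:
  vertical leg: d = -3.2901 cm → contributes +69.62 cm⁴
  horizontal leg (remainder): d = 2.4599 cm → contributes +133.47 cm⁴
Total I = 203.09 cm⁴.
Radius of gyration: k = √(I/A) = √(203.09 / 14.96) = 3.6845 cm.

k_y ≈ 3.68 cm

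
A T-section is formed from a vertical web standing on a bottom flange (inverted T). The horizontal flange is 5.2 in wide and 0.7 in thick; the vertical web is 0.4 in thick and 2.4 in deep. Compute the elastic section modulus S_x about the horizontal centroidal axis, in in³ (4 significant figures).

S_x ≈ 1.003 in³

Decompose the section into non-overlapping parts with the origin at the bottom-left of its bounding rectangle.
Flange: 5.2 × 0.7, A = 3.64 in², y = 0.35 in, Ī = 0.148633 in⁴.
Web: 0.4 × 2.4, A = 0.96 in², y = 1.9 in, Ī = 0.4608 in⁴.
Centroid: ȳ = ΣA·y / ΣA = 0.673478 in.
Transfer each piece to the horizontal centroidal axis using Ī + A·d² with d = y − 0.673478:
  flange: d = -0.323478 in → contributes +0.529516 in⁴
  web: d = 1.22652 in → contributes +1.90498 in⁴
Total I = 2.4345 in⁴.
Extreme fibre distance c = 2.42652 in; S = I/c = 1.00329 in³.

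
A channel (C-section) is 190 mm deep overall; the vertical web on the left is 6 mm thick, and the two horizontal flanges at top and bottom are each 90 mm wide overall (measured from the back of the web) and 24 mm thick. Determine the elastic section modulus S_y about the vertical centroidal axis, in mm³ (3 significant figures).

S_y ≈ 8.04 × 10⁴ mm³

Break the section into simple shapes (no overlaps), measuring from the bottom-left corner of the bounding box.
Web: 6 × 190, A = 1 140 mm², x = 3 mm, Ī = 3 420 mm⁴.
Top flange (beyond web): 84 × 24, A = 2 016 mm², x = 48 mm, Ī = 1 185 408 mm⁴.
Bottom flange (beyond web): 84 × 24, A = 2 016 mm², x = 48 mm, Ī = 1 185 408 mm⁴.
Centroid: x̄ = ΣA·x / ΣA = 38.081 mm.
Transfer each piece to the vertical centroidal axis using Ī + A·d² with d = x − 38.081:
  web: d = -35.081 mm → contributes +1 406 408 mm⁴
  top flange (beyond web): d = 9.9188 mm → contributes +1 383 747 mm⁴
  bottom flange (beyond web): d = 9.9188 mm → contributes +1 383 747 mm⁴
Total I = 4 173 902 mm⁴.
Extreme fibre distance c = 51.919 mm; S = I/c = 80 393 mm³.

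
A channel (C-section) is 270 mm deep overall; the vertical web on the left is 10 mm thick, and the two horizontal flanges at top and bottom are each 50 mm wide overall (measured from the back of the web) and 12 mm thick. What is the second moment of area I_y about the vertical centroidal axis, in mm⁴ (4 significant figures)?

I_y ≈ 5.931 × 10⁵ mm⁴

Decompose the section into non-overlapping parts with the origin at the bottom-left of its bounding rectangle.
Web: 10 × 270, A = 2 700 mm², x = 5 mm, Ī = 22 500 mm⁴.
Top flange (beyond web): 40 × 12, A = 480 mm², x = 30 mm, Ī = 64 000 mm⁴.
Bottom flange (beyond web): 40 × 12, A = 480 mm², x = 30 mm, Ī = 64 000 mm⁴.
Centroid: x̄ = ΣA·x / ΣA = 11.5574 mm.
Transfer each piece to the vertical centroidal axis using Ī + A·d² with d = x − 11.5574:
  web: d = -6.55738 mm → contributes +138 598 mm⁴
  top flange (beyond web): d = 18.4426 mm → contributes +227 263 mm⁴
  bottom flange (beyond web): d = 18.4426 mm → contributes +227 263 mm⁴
Total I = 593 123 mm⁴.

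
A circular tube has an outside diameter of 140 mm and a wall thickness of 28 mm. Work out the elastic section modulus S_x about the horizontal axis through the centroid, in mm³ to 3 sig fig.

Treat the section as a set of non-overlapping primitives; coordinates are from the bounding-box lower-left.
Outer circle: ⌀140, A = 15 394 mm², y = 70 mm, Ī = 18 857 410 mm⁴.
Bore (subtracted): ⌀84, A = 5541.8 mm², y = 70 mm, Ī = 2 443 920 mm⁴.
By symmetry the centroid is at mid-height, ȳ = 70 mm.
All pieces are centred on the horizontal axis through the centroid, so I = ΣĪ (holes subtracted) = 16 413 490 mm⁴.
Extreme fibre distance c = 70 mm; S = I/c = 234 478 mm³.

S_x ≈ 2.34 × 10⁵ mm³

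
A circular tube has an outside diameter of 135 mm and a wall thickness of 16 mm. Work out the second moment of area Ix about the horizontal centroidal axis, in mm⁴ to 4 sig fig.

Treat the section as a set of non-overlapping primitives; coordinates are from the bounding-box lower-left.
Outer circle: ⌀135, A = 14313.9 mm², y = 67.5 mm, Ī = 16 304 406 mm⁴.
Bore (subtracted): ⌀103, A = 8332.29 mm², y = 67.5 mm, Ī = 5 524 828 mm⁴.
By symmetry the centroid is at mid-height, ȳ = 67.5 mm.
All pieces are centred on the horizontal centroidal axis, so I = ΣĪ (holes subtracted) = 10 779 577 mm⁴.

Ix ≈ 1.078 × 10⁷ mm⁴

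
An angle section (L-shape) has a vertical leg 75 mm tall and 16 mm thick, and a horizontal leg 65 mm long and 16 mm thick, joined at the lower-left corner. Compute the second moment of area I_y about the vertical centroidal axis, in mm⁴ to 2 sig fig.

Split into non-overlapping primitives; take the origin at the lower-left of the bounding box.
Vertical leg: 16 × 75, A = 1 200 mm², x = 8 mm, Ī = 25 600 mm⁴.
Horizontal leg (remainder): 49 × 16, A = 784 mm², x = 40.5 mm, Ī = 156 865 mm⁴.
Centroid: x̄ = ΣA·x / ΣA = 20.84 mm.
Transfer each piece to the vertical centroidal axis using Ī + A·d² with d = x − 20.84:
  vertical leg: d = -12.84 mm → contributes +223 523 mm⁴
  horizontal leg (remainder): d = 19.66 mm → contributes +459 809 mm⁴
Total I = 683 332 mm⁴.

I_y ≈ 6.8 × 10⁵ mm⁴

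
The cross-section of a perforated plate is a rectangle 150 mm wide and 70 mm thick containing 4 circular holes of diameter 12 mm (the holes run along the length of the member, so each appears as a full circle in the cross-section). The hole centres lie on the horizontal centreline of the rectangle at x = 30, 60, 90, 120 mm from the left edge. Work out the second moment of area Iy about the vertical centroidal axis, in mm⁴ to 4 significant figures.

Treat the section as a set of non-overlapping primitives; coordinates are from the bounding-box lower-left.
Plate: 150 × 70, A = 10 500 mm², x = 75 mm, Ī = 19 687 500 mm⁴.
Hole 1 (subtracted): ⌀12, A = 113.097 mm², x = 30 mm, Ī = 1017.88 mm⁴.
Hole 2 (subtracted): ⌀12, A = 113.097 mm², x = 60 mm, Ī = 1017.88 mm⁴.
Hole 3 (subtracted): ⌀12, A = 113.097 mm², x = 90 mm, Ī = 1017.88 mm⁴.
Hole 4 (subtracted): ⌀12, A = 113.097 mm², x = 120 mm, Ī = 1017.88 mm⁴.
By symmetry the centroid is at mid-width, x̄ = 75 mm.
Transfer each piece to the vertical centroidal axis using Ī + A·d² with d = x − 75:
  plate: d = 0 mm → contributes +19 687 500 mm⁴
  hole 1: d = -45 mm → contributes −230 040 mm⁴
  hole 2: d = -15 mm → contributes −26464.8 mm⁴
  hole 3: d = 15 mm → contributes −26464.8 mm⁴
  hole 4: d = 45 mm → contributes −230 040 mm⁴
Total I = 19 174 490 mm⁴.

Iy ≈ 1.917 × 10⁷ mm⁴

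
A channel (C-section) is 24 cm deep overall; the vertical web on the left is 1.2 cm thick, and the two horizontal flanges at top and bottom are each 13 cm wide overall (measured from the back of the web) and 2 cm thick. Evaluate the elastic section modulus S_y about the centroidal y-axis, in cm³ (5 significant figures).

S_y ≈ 156.26 cm³

Split into non-overlapping primitives; take the origin at the lower-left of the bounding box.
Web: 1.2 × 24, A = 28.8 cm², x = 0.6 cm, Ī = 3.456 cm⁴.
Top flange (beyond web): 11.8 × 2, A = 23.6 cm², x = 7.1 cm, Ī = 273.8387 cm⁴.
Bottom flange (beyond web): 11.8 × 2, A = 23.6 cm², x = 7.1 cm, Ī = 273.8387 cm⁴.
Centroid: x̄ = ΣA·x / ΣA = 4.636842 cm.
Transfer each piece to the centroidal y-axis using Ī + A·d² with d = x − 4.636842:
  web: d = -4.036842 cm → contributes +472.7835 cm⁴
  top flange (beyond web): d = 2.463158 cm → contributes +417.0233 cm⁴
  bottom flange (beyond web): d = 2.463158 cm → contributes +417.0233 cm⁴
Total I = 1306.83 cm⁴.
Extreme fibre distance c = 8.363158 cm; S = I/c = 156.2604 cm³.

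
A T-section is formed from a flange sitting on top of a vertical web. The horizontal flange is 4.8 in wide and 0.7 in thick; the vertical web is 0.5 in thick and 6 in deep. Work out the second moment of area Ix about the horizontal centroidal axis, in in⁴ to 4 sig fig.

Decompose the section into non-overlapping parts with the origin at the bottom-left of its bounding rectangle.
Flange: 4.8 × 0.7, A = 3.36 in², y = 6.35 in, Ī = 0.1372 in⁴.
Web: 0.5 × 6, A = 3 in², y = 3 in, Ī = 9 in⁴.
Centroid: ȳ = ΣA·y / ΣA = 4.76981 in.
Transfer each piece to the horizontal centroidal axis using Ī + A·d² with d = y − 4.76981:
  flange: d = 1.58019 in → contributes +8.52711 in⁴
  web: d = -1.76981 in → contributes +18.3967 in⁴
Total I = 26.9238 in⁴.

Ix ≈ 26.92 in⁴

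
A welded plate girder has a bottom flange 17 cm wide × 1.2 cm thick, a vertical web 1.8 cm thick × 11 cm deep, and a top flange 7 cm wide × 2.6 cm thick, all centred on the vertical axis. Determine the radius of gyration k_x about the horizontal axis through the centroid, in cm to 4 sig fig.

Decompose the section into non-overlapping parts with the origin at the bottom-left of its bounding rectangle.
Bottom plate: 17 × 1.2, A = 20.4 cm², y = 0.6 cm, Ī = 2.448 cm⁴.
Web plate: 1.8 × 11, A = 19.8 cm², y = 6.7 cm, Ī = 199.65 cm⁴.
Top plate: 7 × 2.6, A = 18.2 cm², y = 13.5 cm, Ī = 10.2527 cm⁴.
Centroid: ȳ = ΣA·y / ΣA = 6.68836 cm.
Transfer each piece to the horizontal axis through the centroid using Ī + A·d² with d = y − 6.68836:
  bottom plate: d = -6.08836 cm → contributes +758.637 cm⁴
  web plate: d = 0.0116438 cm → contributes +199.653 cm⁴
  top plate: d = 6.81164 cm → contributes +854.705 cm⁴
Total I = 1812.99 cm⁴.
Radius of gyration: k = √(I/A) = √(1812.99 / 58.4) = 5.57175 cm.

k_x ≈ 5.572 cm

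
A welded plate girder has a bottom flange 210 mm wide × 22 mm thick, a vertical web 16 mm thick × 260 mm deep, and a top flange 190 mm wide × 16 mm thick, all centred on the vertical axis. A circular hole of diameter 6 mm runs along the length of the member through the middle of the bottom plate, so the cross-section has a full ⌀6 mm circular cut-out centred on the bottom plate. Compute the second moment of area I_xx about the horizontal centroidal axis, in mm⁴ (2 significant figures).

Decompose the section into non-overlapping parts with the origin at the bottom-left of its bounding rectangle.
Bottom plate: 210 × 22, A = 4 620 mm², y = 11 mm, Ī = 186 340 mm⁴.
Web plate: 16 × 260, A = 4 160 mm², y = 152 mm, Ī = 23 434 667 mm⁴.
Top plate: 190 × 16, A = 3 040 mm², y = 290 mm, Ī = 64 853 mm⁴.
Hole (subtracted): ⌀6, A = 28.27 mm², y = 11 mm, Ī = 63.62 mm⁴.
Centroid: ȳ = ΣA·y / ΣA = 132.7 mm.
Transfer each piece to the horizontal centroidal axis using Ī + A·d² with d = y − 132.7:
  bottom plate: d = -121.7 mm → contributes +68 580 898 mm⁴
  web plate: d = 19.33 mm → contributes +24 988 763 mm⁴
  top plate: d = 157.3 mm → contributes +75 311 467 mm⁴
  hole: d = -121.7 mm → contributes −418 637 mm⁴
Total I = 168 462 491 mm⁴.

I_xx ≈ 1.7 × 10⁸ mm⁴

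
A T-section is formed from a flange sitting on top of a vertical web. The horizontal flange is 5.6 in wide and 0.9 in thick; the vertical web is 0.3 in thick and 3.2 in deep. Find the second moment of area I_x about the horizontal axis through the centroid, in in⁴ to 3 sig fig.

Treat the section as a set of non-overlapping primitives; coordinates are from the bounding-box lower-left.
Flange: 5.6 × 0.9, A = 5.04 in², y = 3.65 in, Ī = 0.3402 in⁴.
Web: 0.3 × 3.2, A = 0.96 in², y = 1.6 in, Ī = 0.8192 in⁴.
Centroid: ȳ = ΣA·y / ΣA = 3.322 in.
Transfer each piece to the horizontal axis through the centroid using Ī + A·d² with d = y − 3.322:
  flange: d = 0.328 in → contributes +0.88242 in⁴
  web: d = -1.722 in → contributes +3.6659 in⁴
Total I = 4.5483 in⁴.

I_x ≈ 4.55 in⁴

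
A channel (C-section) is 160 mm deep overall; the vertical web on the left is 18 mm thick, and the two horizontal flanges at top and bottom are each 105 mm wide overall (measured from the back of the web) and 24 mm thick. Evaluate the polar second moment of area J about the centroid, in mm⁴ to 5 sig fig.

J ≈ 3.3064 × 10⁷ mm⁴

Treat the section as a set of non-overlapping primitives; coordinates are from the bounding-box lower-left.
Web: 18 × 160, A = 2 880 mm², y = 80 mm, Ī = 6 144 000 mm⁴.
Top flange (beyond web): 87 × 24, A = 2 088 mm², y = 148 mm, Ī = 100 224 mm⁴.
Bottom flange (beyond web): 87 × 24, A = 2 088 mm², y = 12 mm, Ī = 100 224 mm⁴.
By symmetry the centroid is at mid-height, ȳ = 80 mm.
Transfer each piece to the centroidal x-axis using Ī + A·d² with d = y − 80:
  web: d = 0 mm → contributes +6 144 000 mm⁴
  top flange (beyond web): d = 68 mm → contributes +9 755 136 mm⁴
  bottom flange (beyond web): d = -68 mm → contributes +9 755 136 mm⁴
Total I = 25 654 272 mm⁴.
For the y-axis: x̄ = 40.07143 mm.
Repeating about the centroidal y-axis gives I_y = 7 409 772 mm⁴.
Polar second moment: J = I_x + I_y = 33 064 044 mm⁴.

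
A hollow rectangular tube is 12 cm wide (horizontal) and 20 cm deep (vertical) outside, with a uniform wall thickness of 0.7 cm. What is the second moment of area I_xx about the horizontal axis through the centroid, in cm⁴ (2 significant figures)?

I_xx ≈ 2300 cm⁴

Break the section into simple shapes (no overlaps), measuring from the bottom-left corner of the bounding box.
Outer rectangle: 12 × 20, A = 240 cm², y = 10 cm, Ī = 8 000 cm⁴.
Inner void (subtracted): 10.6 × 18.6, A = 197.2 cm², y = 10 cm, Ī = 5 684 cm⁴.
By symmetry the centroid is at mid-height, ȳ = 10 cm.
All pieces are centred on the horizontal axis through the centroid, so I = ΣĪ (holes subtracted) = 2 316 cm⁴.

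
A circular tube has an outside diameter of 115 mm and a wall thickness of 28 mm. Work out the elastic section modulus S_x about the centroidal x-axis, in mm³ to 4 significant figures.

Break the section into simple shapes (no overlaps), measuring from the bottom-left corner of the bounding box.
Outer circle: ⌀115, A = 10386.9 mm², y = 57.5 mm, Ī = 8 585 414 mm⁴.
Bore (subtracted): ⌀59, A = 2733.97 mm², y = 57.5 mm, Ī = 594 810 mm⁴.
By symmetry the centroid is at mid-height, ȳ = 57.5 mm.
All pieces are centred on the centroidal x-axis, so I = ΣĪ (holes subtracted) = 7 990 605 mm⁴.
Extreme fibre distance c = 57.5 mm; S = I/c = 138 967 mm³.

S_x ≈ 1.390 × 10⁵ mm³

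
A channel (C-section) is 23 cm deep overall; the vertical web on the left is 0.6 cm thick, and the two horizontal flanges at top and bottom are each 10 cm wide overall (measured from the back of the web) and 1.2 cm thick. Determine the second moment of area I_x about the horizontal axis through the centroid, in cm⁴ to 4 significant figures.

Split into non-overlapping primitives; take the origin at the lower-left of the bounding box.
Web: 0.6 × 23, A = 13.8 cm², y = 11.5 cm, Ī = 608.35 cm⁴.
Top flange (beyond web): 9.4 × 1.2, A = 11.28 cm², y = 22.4 cm, Ī = 1.3536 cm⁴.
Bottom flange (beyond web): 9.4 × 1.2, A = 11.28 cm², y = 0.6 cm, Ī = 1.3536 cm⁴.
By symmetry the centroid is at mid-height, ȳ = 11.5 cm.
Transfer each piece to the horizontal axis through the centroid using Ī + A·d² with d = y − 11.5:
  web: d = 0 cm → contributes +608.35 cm⁴
  top flange (beyond web): d = 10.9 cm → contributes +1341.53 cm⁴
  bottom flange (beyond web): d = -10.9 cm → contributes +1341.53 cm⁴
Total I = 3291.41 cm⁴.

I_x ≈ 3291 cm⁴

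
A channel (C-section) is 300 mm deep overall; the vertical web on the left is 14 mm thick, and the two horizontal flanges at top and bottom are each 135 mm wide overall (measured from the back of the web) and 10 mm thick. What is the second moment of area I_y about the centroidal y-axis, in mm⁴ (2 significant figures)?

Treat the section as a set of non-overlapping primitives; coordinates are from the bounding-box lower-left.
Web: 14 × 300, A = 4 200 mm², x = 7 mm, Ī = 68 600 mm⁴.
Top flange (beyond web): 121 × 10, A = 1 210 mm², x = 74.5 mm, Ī = 1 476 301 mm⁴.
Bottom flange (beyond web): 121 × 10, A = 1 210 mm², x = 74.5 mm, Ī = 1 476 301 mm⁴.
Centroid: x̄ = ΣA·x / ΣA = 31.68 mm.
Transfer each piece to the centroidal y-axis using Ī + A·d² with d = x − 31.68:
  web: d = -24.68 mm → contributes +2 625 841 mm⁴
  top flange (beyond web): d = 42.82 mm → contributes +3 695 394 mm⁴
  bottom flange (beyond web): d = 42.82 mm → contributes +3 695 394 mm⁴
Total I = 10 016 628 mm⁴.

I_y ≈ 1.0 × 10⁷ mm⁴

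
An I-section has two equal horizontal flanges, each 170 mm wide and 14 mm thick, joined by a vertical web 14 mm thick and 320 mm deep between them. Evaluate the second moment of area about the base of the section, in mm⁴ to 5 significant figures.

Treat the section as a set of non-overlapping primitives; coordinates are from the bounding-box lower-left.
Bottom flange: 170 × 14, A = 2 380 mm², y = 7 mm, Ī = 38873.33 mm⁴.
Web: 14 × 320, A = 4 480 mm², y = 174 mm, Ī = 38 229 333 mm⁴.
Top flange: 170 × 14, A = 2 380 mm², y = 341 mm, Ī = 38873.33 mm⁴.
Transfer each piece to a horizontal axis along the bottom face using Ī + A·d² with d = y − 0:
  bottom flange: d = 7 mm → contributes +155493.3 mm⁴
  web: d = 174 mm → contributes +173 865 813 mm⁴
  top flange: d = 341 mm → contributes +276 787 653 mm⁴
Total I = 450 808 960 mm⁴.

I_base ≈ 4.5081 × 10⁸ mm⁴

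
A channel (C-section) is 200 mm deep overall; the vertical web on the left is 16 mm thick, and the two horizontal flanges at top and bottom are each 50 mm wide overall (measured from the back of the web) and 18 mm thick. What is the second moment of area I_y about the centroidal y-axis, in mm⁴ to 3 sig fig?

I_y ≈ 7.40 × 10⁵ mm⁴

Treat the section as a set of non-overlapping primitives; coordinates are from the bounding-box lower-left.
Web: 16 × 200, A = 3 200 mm², x = 8 mm, Ī = 68 267 mm⁴.
Top flange (beyond web): 34 × 18, A = 612 mm², x = 33 mm, Ī = 58 956 mm⁴.
Bottom flange (beyond web): 34 × 18, A = 612 mm², x = 33 mm, Ī = 58 956 mm⁴.
Centroid: x̄ = ΣA·x / ΣA = 14.917 mm.
Transfer each piece to the centroidal y-axis using Ī + A·d² with d = x − 14.917:
  web: d = -6.9168 mm → contributes +221 362 mm⁴
  top flange (beyond web): d = 18.083 mm → contributes +259 081 mm⁴
  bottom flange (beyond web): d = 18.083 mm → contributes +259 081 mm⁴
Total I = 739 524 mm⁴.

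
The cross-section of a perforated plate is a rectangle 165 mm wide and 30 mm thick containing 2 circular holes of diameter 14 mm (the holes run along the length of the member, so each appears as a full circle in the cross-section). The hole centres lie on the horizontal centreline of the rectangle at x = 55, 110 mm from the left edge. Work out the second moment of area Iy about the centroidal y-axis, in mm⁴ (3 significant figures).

Split into non-overlapping primitives; take the origin at the lower-left of the bounding box.
Plate: 165 × 30, A = 4 950 mm², x = 82.5 mm, Ī = 11 230 313 mm⁴.
Hole 1 (subtracted): ⌀14, A = 153.94 mm², x = 55 mm, Ī = 1885.7 mm⁴.
Hole 2 (subtracted): ⌀14, A = 153.94 mm², x = 110 mm, Ī = 1885.7 mm⁴.
By symmetry the centroid is at mid-width, x̄ = 82.5 mm.
Transfer each piece to the centroidal y-axis using Ī + A·d² with d = x − 82.5:
  plate: d = 0 mm → contributes +11 230 313 mm⁴
  hole 1: d = -27.5 mm → contributes −118 301 mm⁴
  hole 2: d = 27.5 mm → contributes −118 301 mm⁴
Total I = 10 993 710 mm⁴.

Iy ≈ 1.10 × 10⁷ mm⁴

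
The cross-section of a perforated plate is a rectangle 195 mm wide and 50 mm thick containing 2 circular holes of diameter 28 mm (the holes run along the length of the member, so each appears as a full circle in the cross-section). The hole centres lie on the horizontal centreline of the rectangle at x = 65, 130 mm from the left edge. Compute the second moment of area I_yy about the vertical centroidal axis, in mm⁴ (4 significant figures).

I_yy ≈ 2.953 × 10⁷ mm⁴

Treat the section as a set of non-overlapping primitives; coordinates are from the bounding-box lower-left.
Plate: 195 × 50, A = 9 750 mm², x = 97.5 mm, Ī = 30 895 313 mm⁴.
Hole 1 (subtracted): ⌀28, A = 615.752 mm², x = 65 mm, Ī = 30171.9 mm⁴.
Hole 2 (subtracted): ⌀28, A = 615.752 mm², x = 130 mm, Ī = 30171.9 mm⁴.
By symmetry the centroid is at mid-width, x̄ = 97.5 mm.
Transfer each piece to the vertical centroidal axis using Ī + A·d² with d = x − 97.5:
  plate: d = 0 mm → contributes +30 895 313 mm⁴
  hole 1: d = -32.5 mm → contributes −680 560 mm⁴
  hole 2: d = 32.5 mm → contributes −680 560 mm⁴
Total I = 29 534 192 mm⁴.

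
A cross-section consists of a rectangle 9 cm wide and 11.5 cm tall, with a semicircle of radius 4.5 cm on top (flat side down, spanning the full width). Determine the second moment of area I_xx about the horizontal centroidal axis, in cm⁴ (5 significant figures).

I_xx ≈ 2613.2 cm⁴

Split into non-overlapping primitives; take the origin at the lower-left of the bounding box.
Rectangular body: 9 × 11.5, A = 103.5 cm², y = 5.75 cm, Ī = 1140.656 cm⁴.
Semicircular cap: semicircle r = 4.5, A = 31.80863 cm², y = 13.40986 cm, Ī = 45.00721 cm⁴.
Centroid: ȳ = ΣA·y / ΣA = 7.550695 cm.
Transfer each piece to the horizontal centroidal axis using Ī + A·d² with d = y − 7.550695:
  rectangular body: d = -1.800695 cm → contributes +1476.255 cm⁴
  semicircular cap: d = 5.859164 cm → contributes +1136.991 cm⁴
Total I = 2613.246 cm⁴.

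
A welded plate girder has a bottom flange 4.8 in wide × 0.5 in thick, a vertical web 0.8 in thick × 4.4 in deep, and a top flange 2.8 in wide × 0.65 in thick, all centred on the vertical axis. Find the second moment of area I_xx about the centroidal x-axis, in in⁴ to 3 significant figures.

I_xx ≈ 31.6 in⁴

Decompose the section into non-overlapping parts with the origin at the bottom-left of its bounding rectangle.
Bottom plate: 4.8 × 0.5, A = 2.4 in², y = 0.25 in, Ī = 0.05 in⁴.
Web plate: 0.8 × 4.4, A = 3.52 in², y = 2.7 in, Ī = 5.6789 in⁴.
Top plate: 2.8 × 0.65, A = 1.82 in², y = 5.225 in, Ī = 0.064079 in⁴.
Centroid: ȳ = ΣA·y / ΣA = 2.534 in.
Transfer each piece to the centroidal x-axis using Ī + A·d² with d = y − 2.534:
  bottom plate: d = -2.284 in → contributes +12.57 in⁴
  web plate: d = 0.16596 in → contributes +5.7759 in⁴
  top plate: d = 2.691 in → contributes +13.243 in⁴
Total I = 31.589 in⁴.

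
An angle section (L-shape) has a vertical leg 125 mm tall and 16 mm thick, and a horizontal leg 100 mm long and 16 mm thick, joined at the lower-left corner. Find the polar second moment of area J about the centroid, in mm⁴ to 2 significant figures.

Split into non-overlapping primitives; take the origin at the lower-left of the bounding box.
Vertical leg: 16 × 125, A = 2 000 mm², y = 62.5 mm, Ī = 2 604 167 mm⁴.
Horizontal leg (remainder): 84 × 16, A = 1 344 mm², y = 8 mm, Ī = 28 672 mm⁴.
Centroid: ȳ = ΣA·y / ΣA = 40.6 mm.
Transfer each piece to the centroidal x-axis using Ī + A·d² with d = y − 40.6:
  vertical leg: d = 21.9 mm → contributes +3 563 764 mm⁴
  horizontal leg (remainder): d = -32.6 mm → contributes +1 456 644 mm⁴
Total I = 5 020 408 mm⁴.
For the y-axis: x̄ = 28.1 mm.
Repeating about the centroidal y-axis gives I_y = 2 842 508 mm⁴.
Polar second moment: J = I_x + I_y = 7 862 916 mm⁴.

J ≈ 7.9 × 10⁶ mm⁴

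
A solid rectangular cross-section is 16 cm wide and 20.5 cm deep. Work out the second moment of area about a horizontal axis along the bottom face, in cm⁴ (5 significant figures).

I_base ≈ 4.5947 × 10⁴ cm⁴

The section: 16 × 20.5, A = 328 cm², y = 10.25 cm, Ī = 11486.83 cm⁴.
Transfer it to a horizontal axis along the bottom face using Ī + A·d² with d = y − 0:
  the section: d = 10.25 cm → contributes +45947.33 cm⁴
Total I = 45947.33 cm⁴.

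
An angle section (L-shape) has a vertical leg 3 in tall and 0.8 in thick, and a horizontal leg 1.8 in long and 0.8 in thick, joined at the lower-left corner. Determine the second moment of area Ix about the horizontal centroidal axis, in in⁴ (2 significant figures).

Ix ≈ 2.6 in⁴

Break the section into simple shapes (no overlaps), measuring from the bottom-left corner of the bounding box.
Vertical leg: 0.8 × 3, A = 2.4 in², y = 1.5 in, Ī = 1.8 in⁴.
Horizontal leg (remainder): 1 × 0.8, A = 0.8 in², y = 0.4 in, Ī = 0.04267 in⁴.
Centroid: ȳ = ΣA·y / ΣA = 1.225 in.
Transfer each piece to the horizontal centroidal axis using Ī + A·d² with d = y − 1.225:
  vertical leg: d = 0.275 in → contributes +1.982 in⁴
  horizontal leg (remainder): d = -0.825 in → contributes +0.5872 in⁴
Total I = 2.569 in⁴.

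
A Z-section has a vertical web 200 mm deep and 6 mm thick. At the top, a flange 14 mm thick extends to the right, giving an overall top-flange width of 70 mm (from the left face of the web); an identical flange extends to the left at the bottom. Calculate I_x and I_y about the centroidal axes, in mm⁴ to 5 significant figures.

I_x ≈ 1.9528 × 10⁷ mm⁴, I_y ≈ 2.8105 × 10⁶ mm⁴

Break the section into simple shapes (no overlaps), measuring from the bottom-left corner of the bounding box.
Web: 6 × 200, A = 1 200 mm², y = 100 mm, Ī = 4 000 000 mm⁴.
Top flange (beyond web): 64 × 14, A = 896 mm², y = 193 mm, Ī = 14634.67 mm⁴.
Bottom flange (beyond web): 64 × 14, A = 896 mm², y = 7 mm, Ī = 14634.67 mm⁴.
Centroid: ȳ = ΣA·y / ΣA = 100 mm.
Transfer each piece to the centroidal x-axis using Ī + A·d² with d = y − 100:
  web: d = 0 mm → contributes +4 000 000 mm⁴
  top flange (beyond web): d = 93 mm → contributes +7 764 139 mm⁴
  bottom flange (beyond web): d = -93 mm → contributes +7 764 139 mm⁴
Total I = 19 528 277 mm⁴.
For the y-axis: x̄ = 67 mm.
Repeating about the centroidal y-axis gives I_y = 2 810 469 mm⁴.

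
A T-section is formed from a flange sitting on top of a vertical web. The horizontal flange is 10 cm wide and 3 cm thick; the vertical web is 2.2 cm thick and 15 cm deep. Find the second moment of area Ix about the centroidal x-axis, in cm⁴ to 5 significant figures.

Ix ≈ 1914.1 cm⁴

Split into non-overlapping primitives; take the origin at the lower-left of the bounding box.
Flange: 10 × 3, A = 30 cm², y = 16.5 cm, Ī = 22.5 cm⁴.
Web: 2.2 × 15, A = 33 cm², y = 7.5 cm, Ī = 618.75 cm⁴.
Centroid: ȳ = ΣA·y / ΣA = 11.78571 cm.
Transfer each piece to the centroidal x-axis using Ī + A·d² with d = y − 11.78571:
  flange: d = 4.714286 cm → contributes +689.2347 cm⁴
  web: d = -4.285714 cm → contributes +1224.872 cm⁴
Total I = 1914.107 cm⁴.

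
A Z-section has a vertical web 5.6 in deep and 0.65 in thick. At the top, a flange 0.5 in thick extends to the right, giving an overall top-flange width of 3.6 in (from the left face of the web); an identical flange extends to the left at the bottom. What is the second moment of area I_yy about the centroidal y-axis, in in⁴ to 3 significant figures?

Break the section into simple shapes (no overlaps), measuring from the bottom-left corner of the bounding box.
Web: 0.65 × 5.6, A = 3.64 in², x = 3.275 in, Ī = 0.12816 in⁴.
Top flange (beyond web): 2.95 × 0.5, A = 1.475 in², x = 5.075 in, Ī = 1.0697 in⁴.
Bottom flange (beyond web): 2.95 × 0.5, A = 1.475 in², x = 1.475 in, Ī = 1.0697 in⁴.
Centroid: x̄ = ΣA·x / ΣA = 3.275 in.
Transfer each piece to the centroidal y-axis using Ī + A·d² with d = x − 3.275:
  web: d = 0 in → contributes +0.12816 in⁴
  top flange (beyond web): d = 1.8 in → contributes +5.8487 in⁴
  bottom flange (beyond web): d = -1.8 in → contributes +5.8487 in⁴
Total I = 11.826 in⁴.

I_yy ≈ 11.8 in⁴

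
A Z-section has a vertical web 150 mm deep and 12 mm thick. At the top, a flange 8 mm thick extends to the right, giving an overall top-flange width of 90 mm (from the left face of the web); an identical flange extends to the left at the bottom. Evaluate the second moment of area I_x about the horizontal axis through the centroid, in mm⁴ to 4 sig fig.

I_x ≈ 9.673 × 10⁶ mm⁴

Decompose the section into non-overlapping parts with the origin at the bottom-left of its bounding rectangle.
Web: 12 × 150, A = 1 800 mm², y = 75 mm, Ī = 3 375 000 mm⁴.
Top flange (beyond web): 78 × 8, A = 624 mm², y = 146 mm, Ī = 3 328 mm⁴.
Bottom flange (beyond web): 78 × 8, A = 624 mm², y = 4 mm, Ī = 3 328 mm⁴.
Centroid: ȳ = ΣA·y / ΣA = 75 mm.
Transfer each piece to the horizontal axis through the centroid using Ī + A·d² with d = y − 75:
  web: d = 0 mm → contributes +3 375 000 mm⁴
  top flange (beyond web): d = 71 mm → contributes +3 148 912 mm⁴
  bottom flange (beyond web): d = -71 mm → contributes +3 148 912 mm⁴
Total I = 9 672 824 mm⁴.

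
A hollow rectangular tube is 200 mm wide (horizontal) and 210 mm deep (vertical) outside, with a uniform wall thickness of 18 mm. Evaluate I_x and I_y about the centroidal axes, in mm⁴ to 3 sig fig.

Decompose the section into non-overlapping parts with the origin at the bottom-left of its bounding rectangle.
Outer rectangle: 200 × 210, A = 42 000 mm², y = 105 mm, Ī = 154 350 000 mm⁴.
Inner void (subtracted): 164 × 174, A = 28 536 mm², y = 105 mm, Ī = 71 996 328 mm⁴.
By symmetry the centroid is at mid-height, ȳ = 105 mm.
All pieces are centred on the centroidal x-axis, so I = ΣĪ (holes subtracted) = 82 353 672 mm⁴.
Repeating about the centroidal y-axis gives I_y = 76 041 312 mm⁴.

I_x ≈ 8.24 × 10⁷ mm⁴, I_y ≈ 7.60 × 10⁷ mm⁴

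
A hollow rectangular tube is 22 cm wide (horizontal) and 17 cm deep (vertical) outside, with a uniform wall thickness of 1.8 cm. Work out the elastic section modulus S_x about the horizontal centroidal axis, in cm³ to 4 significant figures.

S_x ≈ 625.6 cm³

Treat the section as a set of non-overlapping primitives; coordinates are from the bounding-box lower-left.
Outer rectangle: 22 × 17, A = 374 cm², y = 8.5 cm, Ī = 9007.17 cm⁴.
Inner void (subtracted): 18.4 × 13.4, A = 246.56 cm², y = 8.5 cm, Ī = 3689.36 cm⁴.
By symmetry the centroid is at mid-height, ȳ = 8.5 cm.
All pieces are centred on the horizontal centroidal axis, so I = ΣĪ (holes subtracted) = 5317.81 cm⁴.
Extreme fibre distance c = 8.5 cm; S = I/c = 625.624 cm³.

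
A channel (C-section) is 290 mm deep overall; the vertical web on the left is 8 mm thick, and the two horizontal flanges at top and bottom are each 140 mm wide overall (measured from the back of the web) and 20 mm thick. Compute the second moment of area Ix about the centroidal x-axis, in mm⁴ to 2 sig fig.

Ix ≈ 1.1 × 10⁸ mm⁴

Decompose the section into non-overlapping parts with the origin at the bottom-left of its bounding rectangle.
Web: 8 × 290, A = 2 320 mm², y = 145 mm, Ī = 16 259 333 mm⁴.
Top flange (beyond web): 132 × 20, A = 2 640 mm², y = 280 mm, Ī = 88 000 mm⁴.
Bottom flange (beyond web): 132 × 20, A = 2 640 mm², y = 10 mm, Ī = 88 000 mm⁴.
By symmetry the centroid is at mid-height, ȳ = 145 mm.
Transfer each piece to the centroidal x-axis using Ī + A·d² with d = y − 145:
  web: d = 0 mm → contributes +16 259 333 mm⁴
  top flange (beyond web): d = 135 mm → contributes +48 202 000 mm⁴
  bottom flange (beyond web): d = -135 mm → contributes +48 202 000 mm⁴
Total I = 112 663 333 mm⁴.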